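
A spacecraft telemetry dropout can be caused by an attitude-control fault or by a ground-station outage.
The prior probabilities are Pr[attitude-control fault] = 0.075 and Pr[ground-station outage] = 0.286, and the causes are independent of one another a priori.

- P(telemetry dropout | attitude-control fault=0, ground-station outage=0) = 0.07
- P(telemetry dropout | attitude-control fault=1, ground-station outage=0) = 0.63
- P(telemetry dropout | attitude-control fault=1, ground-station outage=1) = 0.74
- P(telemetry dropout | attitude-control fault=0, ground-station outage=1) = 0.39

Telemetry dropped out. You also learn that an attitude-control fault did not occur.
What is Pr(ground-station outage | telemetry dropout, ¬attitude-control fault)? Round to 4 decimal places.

P(telemetry dropout | ¬attitude-control fault) = 0.07*0.714 + 0.39*0.286 = 0.049980 + 0.111540 = 0.161520
The ground-station outage-present share is 0.39*0.286 = 0.111540.
So P(ground-station outage | telemetry dropout, ¬attitude-control fault) = 0.111540/0.161520 ≈ 0.6906.

Pr(ground-station outage | telemetry dropout, ¬attitude-control fault) ≈ 0.6906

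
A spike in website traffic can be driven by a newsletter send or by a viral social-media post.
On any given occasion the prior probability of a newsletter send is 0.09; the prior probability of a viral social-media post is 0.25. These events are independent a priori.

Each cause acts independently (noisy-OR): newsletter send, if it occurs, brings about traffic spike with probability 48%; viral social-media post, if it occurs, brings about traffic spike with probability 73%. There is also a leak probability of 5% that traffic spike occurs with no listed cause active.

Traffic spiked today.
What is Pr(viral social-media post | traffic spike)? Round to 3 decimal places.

Under noisy-OR, P(traffic spike | causes) = 1 − (1−0.05)·∏(1−qᵢ) over the active causes.
P(traffic spike) = 0.05*0.91*0.75 + 0.7435*0.91*0.25 + 0.506*0.09*0.75 + 0.86662*0.09*0.25 = 0.034125 + 0.169146 + 0.034155 + 0.019499 = 0.256925
Restricting to configurations with viral social-media post present: 0.169146 + 0.019499 = 0.188645.
So P(viral social-media post | traffic spike) = 0.188645/0.256925 ≈ 0.734.

Pr(viral social-media post | traffic spike) ≈ 0.734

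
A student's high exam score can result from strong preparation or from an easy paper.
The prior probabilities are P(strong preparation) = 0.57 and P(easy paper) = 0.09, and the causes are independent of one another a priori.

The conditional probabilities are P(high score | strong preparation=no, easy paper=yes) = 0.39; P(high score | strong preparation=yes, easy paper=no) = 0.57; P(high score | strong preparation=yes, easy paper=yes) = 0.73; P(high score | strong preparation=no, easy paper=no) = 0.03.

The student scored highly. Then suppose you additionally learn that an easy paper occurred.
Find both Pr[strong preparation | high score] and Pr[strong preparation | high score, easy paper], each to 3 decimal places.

Pr[strong preparation | high score] ≈ 0.925; Pr[strong preparation | high score, easy paper] ≈ 0.713

Sum P(high score|·) weighted by the priors over the 4 (strong preparation, easy paper) configurations:
  P(high score) = 0.03×0.43×0.91 + 0.39×0.43×0.09 + 0.57×0.57×0.91 + 0.73×0.57×0.09
        = 0.011739 + 0.015093 + 0.295659 + 0.037449 = 0.359940
The terms with strong preparation present sum to 0.333108, so
  P(strong preparation | high score) = 0.333108 / 0.359940 ≈ 0.925

With the extra evidence:
P(high score | easy paper) = 0.39×0.43 + 0.73×0.57 = 0.167700 + 0.416100 = 0.583800
The strong preparation-present share is 0.73×0.57 = 0.416100.
P(strong preparation | high score, easy paper) = 0.416100 / 0.583800 ≈ 0.713
This is intercausal reasoning (explaining away): once easy paper accounts for the high score, strong preparation becomes less likely.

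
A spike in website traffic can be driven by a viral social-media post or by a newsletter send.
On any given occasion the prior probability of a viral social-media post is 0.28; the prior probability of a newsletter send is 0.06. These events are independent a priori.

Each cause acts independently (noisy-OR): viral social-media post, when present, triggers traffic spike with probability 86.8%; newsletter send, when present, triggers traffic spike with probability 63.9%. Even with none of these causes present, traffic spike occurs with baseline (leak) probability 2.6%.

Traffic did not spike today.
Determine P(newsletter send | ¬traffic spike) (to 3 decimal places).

Under noisy-OR, P(traffic spike | causes) = 1 − (1−0.026)·∏(1−qᵢ) over the active causes.
By total probability over the 4 (viral social-media post, newsletter send) configurations:
  P(¬traffic spike) = 0.974×0.72×0.94 + 0.351614×0.72×0.06 + 0.128568×0.28×0.94 + 0.046413×0.28×0.06
        = 0.659203 + 0.015190 + 0.033839 + 0.000780 = 0.709012
Keeping only the newsletter send-present terms gives 0.015970, so
  P(newsletter send | ¬traffic spike) = 0.015970 / 0.709012 ≈ 0.023

P(newsletter send | ¬traffic spike) ≈ 0.023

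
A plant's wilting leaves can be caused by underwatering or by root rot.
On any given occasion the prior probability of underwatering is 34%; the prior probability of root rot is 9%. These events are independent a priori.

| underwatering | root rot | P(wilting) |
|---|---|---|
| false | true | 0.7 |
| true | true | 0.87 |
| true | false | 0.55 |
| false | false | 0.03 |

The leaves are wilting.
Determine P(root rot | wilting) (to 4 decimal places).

Numerator (weight on configurations with root rot): 0.041580 + 0.026622 = 0.068202
Normalizer over all consistent configurations: 0.03×0.66×0.91 + 0.7×0.66×0.09 + 0.55×0.34×0.91 + 0.87×0.34×0.09 = 0.256390
P(root rot | wilting) = 0.068202/0.256390 ≈ 0.2660

P(root rot | wilting) ≈ 0.2660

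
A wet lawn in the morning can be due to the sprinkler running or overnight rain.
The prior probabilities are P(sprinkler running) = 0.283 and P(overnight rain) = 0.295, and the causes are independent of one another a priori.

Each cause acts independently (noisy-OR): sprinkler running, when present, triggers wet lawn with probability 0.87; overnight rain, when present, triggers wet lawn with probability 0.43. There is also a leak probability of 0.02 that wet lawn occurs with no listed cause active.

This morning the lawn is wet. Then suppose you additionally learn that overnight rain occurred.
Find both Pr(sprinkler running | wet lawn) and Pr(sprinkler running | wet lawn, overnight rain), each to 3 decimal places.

Under noisy-OR, P(wet lawn | causes) = 1 − (1−0.02)·∏(1−qᵢ) over the active causes.
For the numerator, keep only sprinkler running=true terms: 0.174097 + 0.077422 = 0.251519
The normalizing constant is 0.02×0.717×0.705 + 0.4414×0.717×0.295 + 0.8726×0.283×0.705 + 0.927382×0.283×0.295 = 0.354992
P(sprinkler running | wet lawn) = 0.251519/0.354992 ≈ 0.709

Now also conditioning on overnight rain=true:
Enumerate both values of sprinkler running and weight by the priors:
  P(wet lawn | overnight rain) = 0.4414·0.717 + 0.927382·0.283
        = 0.316484 + 0.262449 = 0.578933
Configurations with sprinkler running contribute 0.262449, so
  P(sprinkler running | wet lawn, overnight rain) = 0.262449 / 0.578933 ≈ 0.453
Conditioning on overnight rain lowers the posterior on sprinkler running: the classic explaining-away effect in a common-effect structure.

Pr(sprinkler running | wet lawn) ≈ 0.709; Pr(sprinkler running | wet lawn, overnight rain) ≈ 0.453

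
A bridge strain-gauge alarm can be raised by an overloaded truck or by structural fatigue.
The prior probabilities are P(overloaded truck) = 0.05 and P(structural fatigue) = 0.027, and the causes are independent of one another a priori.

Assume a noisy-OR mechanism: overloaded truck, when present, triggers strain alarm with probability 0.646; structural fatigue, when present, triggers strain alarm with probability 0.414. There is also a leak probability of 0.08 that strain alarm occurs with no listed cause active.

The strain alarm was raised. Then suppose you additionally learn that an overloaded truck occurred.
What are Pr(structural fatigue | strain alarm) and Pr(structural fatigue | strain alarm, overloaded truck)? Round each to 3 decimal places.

Pr(structural fatigue | strain alarm) ≈ 0.108; Pr(structural fatigue | strain alarm, overloaded truck) ≈ 0.032

Under noisy-OR, P(strain alarm | causes) = 1 − (1−0.08)·∏(1−qᵢ) over the active causes.
P(strain alarm) = 0.08*0.95*0.973 + 0.46088*0.95*0.027 + 0.67432*0.05*0.973 + 0.809152*0.05*0.027 = 0.073948 + 0.011822 + 0.032806 + 0.001092 = 0.119668
Restricting to configurations with structural fatigue present: 0.011822 + 0.001092 = 0.012914.
Hence the posterior is 0.012914/0.119668 ≈ 0.108.

Now also conditioning on overloaded truck=true:
Sum P(strain alarm|·) weighted by the priors over both values of structural fatigue:
  P(strain alarm | overloaded truck) = 0.67432*0.973 + 0.809152*0.027
        = 0.656113 + 0.021847 = 0.677960
The terms with structural fatigue present sum to 0.021847, so
  P(structural fatigue | strain alarm, overloaded truck) = 0.021847 / 0.677960 ≈ 0.032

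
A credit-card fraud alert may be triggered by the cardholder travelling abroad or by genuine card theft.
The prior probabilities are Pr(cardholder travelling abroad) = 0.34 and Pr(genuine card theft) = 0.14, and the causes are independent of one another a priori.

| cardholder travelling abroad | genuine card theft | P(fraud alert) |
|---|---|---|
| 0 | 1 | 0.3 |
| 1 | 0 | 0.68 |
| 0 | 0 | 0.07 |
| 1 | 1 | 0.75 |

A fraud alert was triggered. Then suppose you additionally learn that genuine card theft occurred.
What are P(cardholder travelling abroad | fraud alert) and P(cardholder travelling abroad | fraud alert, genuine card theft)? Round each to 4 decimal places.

P(cardholder travelling abroad | fraud alert) ≈ 0.7766; P(cardholder travelling abroad | fraud alert, genuine card theft) ≈ 0.5629

Numerator (weight on configurations with cardholder travelling abroad): 0.198832 + 0.035700 = 0.234532
The normalizing constant is 0.07*0.66*0.86 + 0.3*0.66*0.14 + 0.68*0.34*0.86 + 0.75*0.34*0.14 = 0.301984
Posterior = 0.234532 / 0.301984 ≈ 0.7766

Now also conditioning on genuine card theft=true:
For the numerator, keep only cardholder travelling abroad=true terms: 0.75×0.34 = 0.255000
Denominator P(fraud alert | genuine card theft): 0.3×0.66 + 0.75×0.34 = 0.453000
P(cardholder travelling abroad | fraud alert, genuine card theft) = 0.255000/0.453000 ≈ 0.5629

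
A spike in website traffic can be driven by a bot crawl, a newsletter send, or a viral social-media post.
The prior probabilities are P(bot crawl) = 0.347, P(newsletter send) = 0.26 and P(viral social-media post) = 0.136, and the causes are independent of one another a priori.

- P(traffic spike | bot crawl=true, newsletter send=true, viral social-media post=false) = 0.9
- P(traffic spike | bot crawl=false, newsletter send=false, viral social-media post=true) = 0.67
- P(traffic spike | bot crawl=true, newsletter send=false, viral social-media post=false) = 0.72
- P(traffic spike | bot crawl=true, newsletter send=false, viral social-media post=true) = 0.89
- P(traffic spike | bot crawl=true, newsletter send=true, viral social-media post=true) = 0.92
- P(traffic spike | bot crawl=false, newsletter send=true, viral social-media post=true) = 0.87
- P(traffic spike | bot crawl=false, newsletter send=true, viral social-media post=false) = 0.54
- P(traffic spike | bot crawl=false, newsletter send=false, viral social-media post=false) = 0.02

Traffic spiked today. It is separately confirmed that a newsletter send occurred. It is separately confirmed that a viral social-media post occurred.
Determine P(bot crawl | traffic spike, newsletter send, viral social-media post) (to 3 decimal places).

P(traffic spike | newsletter send, viral social-media post) = 0.87·0.653 + 0.92·0.347 = 0.568110 + 0.319240 = 0.887350
Restricting to configurations with bot crawl present: 0.92·0.347 = 0.319240.
P(bot crawl | traffic spike, newsletter send, viral social-media post) = 0.319240 / 0.887350 ≈ 0.360

P(bot crawl | traffic spike, newsletter send, viral social-media post) ≈ 0.360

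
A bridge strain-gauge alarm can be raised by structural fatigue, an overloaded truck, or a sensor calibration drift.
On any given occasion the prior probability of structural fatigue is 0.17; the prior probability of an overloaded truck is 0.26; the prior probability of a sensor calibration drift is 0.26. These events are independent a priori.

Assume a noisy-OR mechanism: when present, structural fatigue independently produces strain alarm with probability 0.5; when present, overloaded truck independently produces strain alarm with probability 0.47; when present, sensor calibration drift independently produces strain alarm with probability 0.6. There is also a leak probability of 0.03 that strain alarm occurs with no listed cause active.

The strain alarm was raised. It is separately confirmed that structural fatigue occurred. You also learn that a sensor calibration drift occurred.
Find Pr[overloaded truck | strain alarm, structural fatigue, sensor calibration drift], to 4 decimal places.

Under noisy-OR, P(strain alarm | causes) = 1 − (1−0.03)·∏(1−qᵢ) over the active causes.
For the numerator, keep only overloaded truck=true terms: 0.89718×0.26 = 0.233267
The normalizing constant is 0.806×0.74 + 0.89718×0.26 = 0.829707
P(overloaded truck | strain alarm, structural fatigue, sensor calibration drift) = 0.233267/0.829707 ≈ 0.2811

Pr[overloaded truck | strain alarm, structural fatigue, sensor calibration drift] ≈ 0.2811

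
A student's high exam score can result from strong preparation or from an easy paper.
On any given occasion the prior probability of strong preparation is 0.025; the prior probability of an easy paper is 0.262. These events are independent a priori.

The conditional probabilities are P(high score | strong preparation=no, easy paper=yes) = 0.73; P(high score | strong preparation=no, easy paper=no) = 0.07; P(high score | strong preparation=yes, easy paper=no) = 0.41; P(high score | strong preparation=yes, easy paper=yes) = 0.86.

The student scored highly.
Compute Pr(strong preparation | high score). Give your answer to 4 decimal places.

Pr(strong preparation | high score) ≈ 0.0528

Weight on strong preparation=true, given the evidence: 0.007565 + 0.005633 = 0.013198
The normalizing constant is 0.07×0.975×0.738 + 0.73×0.975×0.262 + 0.41×0.025×0.738 + 0.86×0.025×0.262 = 0.250046
Posterior = 0.013198 / 0.250046 ≈ 0.0528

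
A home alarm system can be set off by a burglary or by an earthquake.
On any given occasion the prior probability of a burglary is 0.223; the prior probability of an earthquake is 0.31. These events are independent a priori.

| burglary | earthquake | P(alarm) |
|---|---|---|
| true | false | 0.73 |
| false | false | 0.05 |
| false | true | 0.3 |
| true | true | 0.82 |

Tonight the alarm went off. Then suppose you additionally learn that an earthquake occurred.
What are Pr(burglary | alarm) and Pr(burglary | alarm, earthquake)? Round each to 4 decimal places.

Pr(burglary | alarm) ≈ 0.6305; Pr(burglary | alarm, earthquake) ≈ 0.4396

Enumerate the 4 (burglary, earthquake) configurations and weight by the priors:
  P(alarm) = 0.05*0.777*0.69 + 0.3*0.777*0.31 + 0.73*0.223*0.69 + 0.82*0.223*0.31
        = 0.026807 + 0.072261 + 0.112325 + 0.056687 = 0.268080
The terms with burglary present sum to 0.169012, so
  P(burglary | alarm) = 0.169012 / 0.268080 ≈ 0.6305

With the extra evidence:
Weight on burglary=true, given the evidence: 0.82·0.223 = 0.182860
The normalizing constant is 0.3·0.777 + 0.82·0.223 = 0.415960
Posterior = 0.182860 / 0.415960 ≈ 0.4396
— earthquake explains away the evidence for burglary.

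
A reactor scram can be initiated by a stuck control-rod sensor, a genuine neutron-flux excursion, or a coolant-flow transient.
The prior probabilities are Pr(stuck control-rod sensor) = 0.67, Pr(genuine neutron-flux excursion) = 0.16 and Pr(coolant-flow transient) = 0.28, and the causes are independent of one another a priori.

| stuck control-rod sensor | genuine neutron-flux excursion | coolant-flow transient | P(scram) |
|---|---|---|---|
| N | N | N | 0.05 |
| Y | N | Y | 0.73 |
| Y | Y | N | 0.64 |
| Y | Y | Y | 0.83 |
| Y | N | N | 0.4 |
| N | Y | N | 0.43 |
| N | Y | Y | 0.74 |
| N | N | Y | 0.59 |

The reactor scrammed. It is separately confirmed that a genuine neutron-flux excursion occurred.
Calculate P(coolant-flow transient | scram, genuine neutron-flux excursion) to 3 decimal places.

P(coolant-flow transient | scram, genuine neutron-flux excursion) ≈ 0.353

Enumerate the 4 (stuck control-rod sensor, coolant-flow transient) configurations and weight by the priors:
  P(scram | genuine neutron-flux excursion) = 0.43×0.33×0.72 + 0.74×0.33×0.28 + 0.64×0.67×0.72 + 0.83×0.67×0.28
        = 0.102168 + 0.068376 + 0.308736 + 0.155708 = 0.634988
Configurations with coolant-flow transient contribute 0.224084, so
  P(coolant-flow transient | scram, genuine neutron-flux excursion) = 0.224084 / 0.634988 ≈ 0.353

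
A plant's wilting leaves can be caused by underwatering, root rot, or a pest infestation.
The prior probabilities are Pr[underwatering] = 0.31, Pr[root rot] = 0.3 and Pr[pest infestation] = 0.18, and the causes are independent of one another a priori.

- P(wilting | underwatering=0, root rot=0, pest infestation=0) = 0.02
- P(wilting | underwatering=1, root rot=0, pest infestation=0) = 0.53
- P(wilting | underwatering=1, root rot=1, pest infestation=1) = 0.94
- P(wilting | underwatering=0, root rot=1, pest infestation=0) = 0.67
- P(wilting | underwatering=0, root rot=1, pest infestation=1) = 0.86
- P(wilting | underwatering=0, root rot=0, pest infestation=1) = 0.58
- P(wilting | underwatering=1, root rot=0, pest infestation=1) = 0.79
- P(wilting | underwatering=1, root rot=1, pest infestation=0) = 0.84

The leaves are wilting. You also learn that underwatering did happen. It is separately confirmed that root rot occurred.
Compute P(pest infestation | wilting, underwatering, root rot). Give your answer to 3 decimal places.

Weight on pest infestation=true, given the evidence: 0.94·0.18 = 0.169200
The normalizing constant is 0.84·0.82 + 0.94·0.18 = 0.858000
Posterior = 0.169200 / 0.858000 ≈ 0.197

P(pest infestation | wilting, underwatering, root rot) ≈ 0.197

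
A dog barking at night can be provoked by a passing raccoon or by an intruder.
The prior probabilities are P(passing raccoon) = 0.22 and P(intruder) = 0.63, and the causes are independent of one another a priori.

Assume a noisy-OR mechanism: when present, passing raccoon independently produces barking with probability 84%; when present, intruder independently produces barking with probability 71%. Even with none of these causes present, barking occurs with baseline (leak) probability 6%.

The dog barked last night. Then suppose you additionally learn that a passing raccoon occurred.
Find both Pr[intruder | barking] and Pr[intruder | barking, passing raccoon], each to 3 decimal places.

Pr[intruder | barking] ≈ 0.850; Pr[intruder | barking, passing raccoon] ≈ 0.657

Under noisy-OR, P(barking | causes) = 1 − (1−0.06)·∏(1−qᵢ) over the active causes.
Numerator (weight on configurations with intruder): 0.357444 + 0.132555 = 0.489999
Denominator P(barking): 0.06·0.78·0.37 + 0.7274·0.78·0.63 + 0.8496·0.22·0.37 + 0.956384·0.22·0.63 = 0.576472
Posterior = 0.489999 / 0.576472 ≈ 0.850

Now condition on the additional information:
Weight on intruder=true, given the evidence: 0.956384×0.63 = 0.602522
Normalizer over all consistent configurations: 0.8496×0.37 + 0.956384×0.63 = 0.916874
P(intruder | barking, passing raccoon) = 0.602522/0.916874 ≈ 0.657
Conditioning on passing raccoon lowers the posterior on intruder: the classic explaining-away effect in a common-effect structure.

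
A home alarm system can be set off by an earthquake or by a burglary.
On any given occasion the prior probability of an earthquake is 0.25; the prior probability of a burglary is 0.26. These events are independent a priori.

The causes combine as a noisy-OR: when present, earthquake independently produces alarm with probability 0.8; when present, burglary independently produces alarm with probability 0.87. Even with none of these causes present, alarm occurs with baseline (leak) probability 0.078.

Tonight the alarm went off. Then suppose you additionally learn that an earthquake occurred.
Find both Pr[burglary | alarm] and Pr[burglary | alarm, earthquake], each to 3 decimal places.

Under noisy-OR, P(alarm | causes) = 1 − (1−0.078)·∏(1−qᵢ) over the active causes.
Sum P(alarm|·) weighted by the priors over the 4 (earthquake, burglary) configurations:
  P(alarm) = 0.078*0.75*0.74 + 0.88014*0.75*0.26 + 0.8156*0.25*0.74 + 0.976028*0.25*0.26
        = 0.043290 + 0.171627 + 0.150886 + 0.063442 = 0.429245
The terms with burglary present sum to 0.235069, so
  P(burglary | alarm) = 0.235069 / 0.429245 ≈ 0.548

Now also conditioning on earthquake=true:
Weight on burglary=true, given the evidence: 0.976028×0.26 = 0.253767
Normalizer over all consistent configurations: 0.8156×0.74 + 0.976028×0.26 = 0.857311
Posterior = 0.253767 / 0.857311 ≈ 0.296
— earthquake explains away the evidence for burglary.

Pr[burglary | alarm] ≈ 0.548; Pr[burglary | alarm, earthquake] ≈ 0.296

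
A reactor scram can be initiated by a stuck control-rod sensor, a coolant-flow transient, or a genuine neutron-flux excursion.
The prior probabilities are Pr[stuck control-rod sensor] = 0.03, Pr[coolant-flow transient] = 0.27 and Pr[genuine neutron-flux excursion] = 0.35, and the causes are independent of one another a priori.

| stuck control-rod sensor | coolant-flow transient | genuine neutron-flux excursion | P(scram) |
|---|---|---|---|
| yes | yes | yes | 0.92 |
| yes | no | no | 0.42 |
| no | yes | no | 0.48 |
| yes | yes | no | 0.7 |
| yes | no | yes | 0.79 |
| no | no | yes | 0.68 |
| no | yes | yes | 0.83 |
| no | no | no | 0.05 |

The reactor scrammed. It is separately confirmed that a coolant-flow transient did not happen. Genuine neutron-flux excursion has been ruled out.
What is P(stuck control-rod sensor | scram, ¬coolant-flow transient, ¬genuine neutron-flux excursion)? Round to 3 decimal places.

P(stuck control-rod sensor | scram, ¬coolant-flow transient, ¬genuine neutron-flux excursion) ≈ 0.206

By total probability over both values of stuck control-rod sensor:
  P(scram | ¬coolant-flow transient, ¬genuine neutron-flux excursion) = 0.05·0.97 + 0.42·0.03
        = 0.048500 + 0.012600 = 0.061100
The terms with stuck control-rod sensor present sum to 0.012600, so
  P(stuck control-rod sensor | scram, ¬coolant-flow transient, ¬genuine neutron-flux excursion) = 0.012600 / 0.061100 ≈ 0.206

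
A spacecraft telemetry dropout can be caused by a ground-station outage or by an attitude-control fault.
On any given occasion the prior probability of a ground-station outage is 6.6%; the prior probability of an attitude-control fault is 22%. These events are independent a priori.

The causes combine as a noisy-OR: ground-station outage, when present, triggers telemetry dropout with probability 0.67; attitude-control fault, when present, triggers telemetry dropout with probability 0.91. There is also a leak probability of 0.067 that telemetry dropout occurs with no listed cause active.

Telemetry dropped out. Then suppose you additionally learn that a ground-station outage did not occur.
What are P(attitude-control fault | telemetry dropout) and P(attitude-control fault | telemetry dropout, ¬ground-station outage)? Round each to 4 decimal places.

Under noisy-OR, P(telemetry dropout | causes) = 1 − (1−0.067)·∏(1−qᵢ) over the active causes.
Weight on attitude-control fault=true, given the evidence: 0.188226 + 0.014118 = 0.202344
Denominator P(telemetry dropout): 0.067·0.934·0.78 + 0.91603·0.934·0.22 + 0.69211·0.066·0.78 + 0.97229·0.066·0.22 = 0.286785
Posterior = 0.202344 / 0.286785 ≈ 0.7056

With the extra evidence:
Sum P(telemetry dropout|·) weighted by the priors over both values of attitude-control fault:
  P(telemetry dropout | ¬ground-station outage) = 0.067×0.78 + 0.91603×0.22
        = 0.052260 + 0.201527 = 0.253787
Configurations with attitude-control fault contribute 0.201527, so
  P(attitude-control fault | telemetry dropout, ¬ground-station outage) = 0.201527 / 0.253787 ≈ 0.7941

P(attitude-control fault | telemetry dropout) ≈ 0.7056; P(attitude-control fault | telemetry dropout, ¬ground-station outage) ≈ 0.7941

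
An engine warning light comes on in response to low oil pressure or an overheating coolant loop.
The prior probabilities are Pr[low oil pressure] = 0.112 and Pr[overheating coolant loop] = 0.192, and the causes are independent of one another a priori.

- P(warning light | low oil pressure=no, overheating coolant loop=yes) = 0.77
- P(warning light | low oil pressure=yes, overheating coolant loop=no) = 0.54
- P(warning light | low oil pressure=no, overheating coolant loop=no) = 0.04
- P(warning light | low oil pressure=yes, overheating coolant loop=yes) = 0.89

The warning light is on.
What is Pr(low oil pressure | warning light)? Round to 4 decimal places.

Weight on low oil pressure=true, given the evidence: 0.048868 + 0.019139 = 0.068007
The normalizing constant is 0.04·0.888·0.808 + 0.77·0.888·0.192 + 0.54·0.112·0.808 + 0.89·0.112·0.192 = 0.227989
Posterior = 0.068007 / 0.227989 ≈ 0.2983

Pr(low oil pressure | warning light) ≈ 0.2983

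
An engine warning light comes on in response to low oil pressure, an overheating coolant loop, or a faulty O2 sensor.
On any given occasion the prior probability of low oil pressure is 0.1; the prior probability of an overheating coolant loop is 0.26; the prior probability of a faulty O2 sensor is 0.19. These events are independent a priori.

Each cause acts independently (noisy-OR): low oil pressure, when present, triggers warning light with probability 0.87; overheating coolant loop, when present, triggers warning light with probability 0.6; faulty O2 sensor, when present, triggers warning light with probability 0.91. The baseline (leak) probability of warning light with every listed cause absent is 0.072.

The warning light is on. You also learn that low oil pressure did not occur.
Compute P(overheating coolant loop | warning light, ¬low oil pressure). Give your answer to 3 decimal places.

P(overheating coolant loop | warning light, ¬low oil pressure) ≈ 0.512

Under noisy-OR, P(warning light | causes) = 1 − (1−0.072)·∏(1−qᵢ) over the active causes.
Numerator (weight on configurations with overheating coolant loop): 0.132425 + 0.047750 = 0.180175
Normalizer over all consistent configurations: 0.072×0.74×0.81 + 0.91648×0.74×0.19 + 0.6288×0.26×0.81 + 0.966592×0.26×0.19 = 0.352189
P(overheating coolant loop | warning light, ¬low oil pressure) = 0.180175/0.352189 ≈ 0.512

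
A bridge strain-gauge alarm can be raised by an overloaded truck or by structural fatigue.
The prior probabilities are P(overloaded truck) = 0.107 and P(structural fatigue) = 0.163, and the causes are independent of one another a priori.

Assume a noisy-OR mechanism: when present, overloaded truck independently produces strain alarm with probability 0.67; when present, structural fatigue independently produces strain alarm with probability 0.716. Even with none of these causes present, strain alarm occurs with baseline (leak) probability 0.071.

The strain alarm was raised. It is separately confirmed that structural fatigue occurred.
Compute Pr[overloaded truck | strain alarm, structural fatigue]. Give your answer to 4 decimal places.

Under noisy-OR, P(strain alarm | causes) = 1 − (1−0.071)·∏(1−qᵢ) over the active causes.
Enumerate both values of overloaded truck and weight by the priors:
  P(strain alarm | structural fatigue) = 0.736164×0.893 + 0.912934×0.107
        = 0.657394 + 0.097684 = 0.755078
Configurations with overloaded truck contribute 0.097684, so
  P(overloaded truck | strain alarm, structural fatigue) = 0.097684 / 0.755078 ≈ 0.1294

Pr[overloaded truck | strain alarm, structural fatigue] ≈ 0.1294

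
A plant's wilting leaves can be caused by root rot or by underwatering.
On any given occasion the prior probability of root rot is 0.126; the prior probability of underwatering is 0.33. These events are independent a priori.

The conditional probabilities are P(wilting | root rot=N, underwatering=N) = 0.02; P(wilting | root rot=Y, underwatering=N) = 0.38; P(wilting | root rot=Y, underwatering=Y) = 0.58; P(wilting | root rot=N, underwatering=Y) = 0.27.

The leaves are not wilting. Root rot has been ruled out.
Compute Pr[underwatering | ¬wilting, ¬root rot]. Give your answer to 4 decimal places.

P(¬wilting | ¬root rot) = 0.98·0.67 + 0.73·0.33 = 0.656600 + 0.240900 = 0.897500
Of this, 0.240900 comes from 0.73·0.33 (the underwatering=true cases).
P(underwatering | ¬wilting, ¬root rot) = 0.240900 / 0.897500 ≈ 0.2684

Pr[underwatering | ¬wilting, ¬root rot] ≈ 0.2684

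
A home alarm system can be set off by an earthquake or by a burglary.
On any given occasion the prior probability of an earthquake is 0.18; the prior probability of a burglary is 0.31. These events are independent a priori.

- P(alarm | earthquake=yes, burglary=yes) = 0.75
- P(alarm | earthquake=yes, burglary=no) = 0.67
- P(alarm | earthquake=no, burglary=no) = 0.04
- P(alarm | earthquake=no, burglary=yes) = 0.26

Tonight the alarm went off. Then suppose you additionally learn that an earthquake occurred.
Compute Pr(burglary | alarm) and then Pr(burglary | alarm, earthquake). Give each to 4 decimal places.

Pr(burglary | alarm) ≈ 0.5049; Pr(burglary | alarm, earthquake) ≈ 0.3346

P(alarm) = 0.04·0.82·0.69 + 0.26·0.82·0.31 + 0.67·0.18·0.69 + 0.75·0.18·0.31 = 0.022632 + 0.066092 + 0.083214 + 0.041850 = 0.213788
Restricting to configurations with burglary present: 0.066092 + 0.041850 = 0.107942.
P(burglary | alarm) = 0.107942 / 0.213788 ≈ 0.5049

Now condition on the additional information:
P(alarm | earthquake) = 0.67·0.69 + 0.75·0.31 = 0.462300 + 0.232500 = 0.694800
The burglary-present share is 0.75·0.31 = 0.232500.
Hence the posterior is 0.232500/0.694800 ≈ 0.3346.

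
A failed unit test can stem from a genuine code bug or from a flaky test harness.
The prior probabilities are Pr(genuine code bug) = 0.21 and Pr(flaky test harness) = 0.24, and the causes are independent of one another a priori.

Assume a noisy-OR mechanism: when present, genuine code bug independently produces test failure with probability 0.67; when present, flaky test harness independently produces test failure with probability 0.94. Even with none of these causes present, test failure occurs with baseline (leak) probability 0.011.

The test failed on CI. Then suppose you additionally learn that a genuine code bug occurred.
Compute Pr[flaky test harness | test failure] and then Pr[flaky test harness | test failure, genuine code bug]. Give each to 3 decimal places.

Under noisy-OR, P(test failure | causes) = 1 − (1−0.011)·∏(1−qᵢ) over the active causes.
Sum P(test failure|·) weighted by the priors over the 4 (genuine code bug, flaky test harness) configurations:
  P(test failure) = 0.011×0.79×0.76 + 0.94066×0.79×0.24 + 0.67363×0.21×0.76 + 0.980418×0.21×0.24
        = 0.006604 + 0.178349 + 0.107511 + 0.049413 = 0.341877
The terms with flaky test harness present sum to 0.227762, so
  P(flaky test harness | test failure) = 0.227762 / 0.341877 ≈ 0.666

Now also conditioning on genuine code bug=true:
Numerator (weight on configurations with flaky test harness): 0.980418×0.24 = 0.235300
The normalizing constant is 0.67363×0.76 + 0.980418×0.24 = 0.747259
Posterior = 0.235300 / 0.747259 ≈ 0.315
Conditioning on genuine code bug lowers the posterior on flaky test harness: the classic explaining-away effect in a common-effect structure.

Pr[flaky test harness | test failure] ≈ 0.666; Pr[flaky test harness | test failure, genuine code bug] ≈ 0.315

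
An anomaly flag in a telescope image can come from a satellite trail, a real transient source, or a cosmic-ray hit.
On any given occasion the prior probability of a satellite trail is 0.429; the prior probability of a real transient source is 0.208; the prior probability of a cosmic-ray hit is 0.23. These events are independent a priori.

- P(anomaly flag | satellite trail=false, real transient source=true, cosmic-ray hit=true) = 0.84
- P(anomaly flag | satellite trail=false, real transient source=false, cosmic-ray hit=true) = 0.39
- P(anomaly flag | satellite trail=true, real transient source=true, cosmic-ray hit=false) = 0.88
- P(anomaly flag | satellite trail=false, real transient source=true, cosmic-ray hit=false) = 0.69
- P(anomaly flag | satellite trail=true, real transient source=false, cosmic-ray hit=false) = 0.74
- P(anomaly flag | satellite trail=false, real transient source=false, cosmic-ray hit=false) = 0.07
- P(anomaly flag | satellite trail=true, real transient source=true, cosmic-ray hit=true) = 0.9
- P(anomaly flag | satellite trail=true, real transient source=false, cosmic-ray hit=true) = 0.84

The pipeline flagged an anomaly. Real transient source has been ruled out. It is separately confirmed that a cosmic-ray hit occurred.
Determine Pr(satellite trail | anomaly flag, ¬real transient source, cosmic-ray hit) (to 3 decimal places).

Pr(satellite trail | anomaly flag, ¬real transient source, cosmic-ray hit) ≈ 0.618

By total probability over both values of satellite trail:
  P(anomaly flag | ¬real transient source, cosmic-ray hit) = 0.39*0.571 + 0.84*0.429
        = 0.222690 + 0.360360 = 0.583050
Keeping only the satellite trail-present terms gives 0.360360, so
  P(satellite trail | anomaly flag, ¬real transient source, cosmic-ray hit) = 0.360360 / 0.583050 ≈ 0.618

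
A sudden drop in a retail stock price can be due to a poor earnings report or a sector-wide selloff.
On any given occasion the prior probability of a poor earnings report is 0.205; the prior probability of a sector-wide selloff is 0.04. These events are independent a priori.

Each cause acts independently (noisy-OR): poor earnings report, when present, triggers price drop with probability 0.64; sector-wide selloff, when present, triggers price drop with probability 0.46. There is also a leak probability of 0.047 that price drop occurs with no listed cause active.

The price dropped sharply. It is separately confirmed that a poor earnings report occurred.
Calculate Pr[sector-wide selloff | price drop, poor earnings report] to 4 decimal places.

Pr[sector-wide selloff | price drop, poor earnings report] ≈ 0.0491

Under noisy-OR, P(price drop | causes) = 1 − (1−0.047)·∏(1−qᵢ) over the active causes.
Sum P(price drop|·) weighted by the priors over both values of sector-wide selloff:
  P(price drop | poor earnings report) = 0.65692×0.96 + 0.814737×0.04
        = 0.630643 + 0.032589 = 0.663232
Configurations with sector-wide selloff contribute 0.032589, so
  P(sector-wide selloff | price drop, poor earnings report) = 0.032589 / 0.663232 ≈ 0.0491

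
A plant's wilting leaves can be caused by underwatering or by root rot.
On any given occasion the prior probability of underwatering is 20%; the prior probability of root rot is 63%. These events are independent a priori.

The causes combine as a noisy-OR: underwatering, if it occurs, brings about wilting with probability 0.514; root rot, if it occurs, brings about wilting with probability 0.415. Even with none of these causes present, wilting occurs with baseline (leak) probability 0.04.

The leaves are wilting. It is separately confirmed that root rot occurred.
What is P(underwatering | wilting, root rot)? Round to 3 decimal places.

P(underwatering | wilting, root rot) ≈ 0.293

Under noisy-OR, P(wilting | causes) = 1 − (1−0.04)·∏(1−qᵢ) over the active causes.
Numerator (weight on configurations with underwatering): 0.727062×0.2 = 0.145412
Normalizer over all consistent configurations: 0.4384×0.8 + 0.727062×0.2 = 0.496132
Posterior = 0.145412 / 0.496132 ≈ 0.293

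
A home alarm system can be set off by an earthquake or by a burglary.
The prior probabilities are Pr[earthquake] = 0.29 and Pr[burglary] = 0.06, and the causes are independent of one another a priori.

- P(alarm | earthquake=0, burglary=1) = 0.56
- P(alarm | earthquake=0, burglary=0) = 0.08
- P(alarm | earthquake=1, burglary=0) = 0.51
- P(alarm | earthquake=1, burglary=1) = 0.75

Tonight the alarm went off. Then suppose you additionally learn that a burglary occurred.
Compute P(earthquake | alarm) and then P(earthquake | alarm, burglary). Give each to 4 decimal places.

Numerator (weight on configurations with earthquake): 0.139026 + 0.013050 = 0.152076
Normalizer over all consistent configurations: 0.08*0.71*0.94 + 0.56*0.71*0.06 + 0.51*0.29*0.94 + 0.75*0.29*0.06 = 0.229324
Posterior = 0.152076 / 0.229324 ≈ 0.6631

Now also conditioning on burglary=true:
P(alarm | burglary) = 0.56×0.71 + 0.75×0.29 = 0.397600 + 0.217500 = 0.615100
Restricting to configurations with earthquake present: 0.75×0.29 = 0.217500.
Hence the posterior is 0.217500/0.615100 ≈ 0.3536.
The drop from 0.6631 to 0.3536 is the explaining-away (discounting) effect.

P(earthquake | alarm) ≈ 0.6631; P(earthquake | alarm, burglary) ≈ 0.3536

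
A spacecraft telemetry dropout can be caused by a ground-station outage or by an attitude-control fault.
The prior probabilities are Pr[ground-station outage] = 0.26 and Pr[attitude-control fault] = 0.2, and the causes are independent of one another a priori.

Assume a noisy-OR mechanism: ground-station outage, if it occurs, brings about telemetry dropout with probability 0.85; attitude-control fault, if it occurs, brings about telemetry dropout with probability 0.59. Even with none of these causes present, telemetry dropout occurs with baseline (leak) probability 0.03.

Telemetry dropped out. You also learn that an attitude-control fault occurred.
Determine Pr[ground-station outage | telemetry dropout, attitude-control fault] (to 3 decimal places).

Pr[ground-station outage | telemetry dropout, attitude-control fault] ≈ 0.354

Under noisy-OR, P(telemetry dropout | causes) = 1 − (1−0.03)·∏(1−qᵢ) over the active causes.
P(telemetry dropout | attitude-control fault) = 0.6023*0.74 + 0.940345*0.26 = 0.445702 + 0.244490 = 0.690192
Restricting to configurations with ground-station outage present: 0.940345*0.26 = 0.244490.
P(ground-station outage | telemetry dropout, attitude-control fault) = 0.244490 / 0.690192 ≈ 0.354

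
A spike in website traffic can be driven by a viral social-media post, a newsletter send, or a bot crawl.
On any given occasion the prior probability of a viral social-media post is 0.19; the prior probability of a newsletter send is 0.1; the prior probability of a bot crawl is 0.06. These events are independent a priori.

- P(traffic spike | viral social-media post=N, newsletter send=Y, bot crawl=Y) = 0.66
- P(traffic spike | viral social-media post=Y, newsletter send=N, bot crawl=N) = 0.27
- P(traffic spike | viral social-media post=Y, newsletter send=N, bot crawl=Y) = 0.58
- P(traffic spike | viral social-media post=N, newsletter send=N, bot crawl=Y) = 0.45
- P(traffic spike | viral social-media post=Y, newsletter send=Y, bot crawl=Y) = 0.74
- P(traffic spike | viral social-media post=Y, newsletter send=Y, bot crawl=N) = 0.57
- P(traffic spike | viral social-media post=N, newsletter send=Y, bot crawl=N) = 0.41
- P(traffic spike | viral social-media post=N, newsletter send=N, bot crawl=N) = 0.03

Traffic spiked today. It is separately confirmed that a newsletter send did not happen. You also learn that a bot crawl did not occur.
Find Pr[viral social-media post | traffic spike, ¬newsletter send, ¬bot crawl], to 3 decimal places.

P(traffic spike | ¬newsletter send, ¬bot crawl) = 0.03×0.81 + 0.27×0.19 = 0.024300 + 0.051300 = 0.075600
Of this, 0.051300 comes from 0.27×0.19 (the viral social-media post=true cases).
So P(viral social-media post | traffic spike, ¬newsletter send, ¬bot crawl) = 0.051300/0.075600 ≈ 0.679.

Pr[viral social-media post | traffic spike, ¬newsletter send, ¬bot crawl] ≈ 0.679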